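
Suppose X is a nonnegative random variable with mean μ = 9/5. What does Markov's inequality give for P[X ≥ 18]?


μ = E[X] = 9/5, a = 18.
Markov: P[X ≥ 18] ≤ μ/a = (9/5)/18 = 1/10.
Numerically: ≈ 0.1000.
(Since a = 18 > μ = 1.8000, the bound 1/10 is < 1 and informative.)

P[X ≥ 18] ≤ 1/10 ≈ 0.1000.


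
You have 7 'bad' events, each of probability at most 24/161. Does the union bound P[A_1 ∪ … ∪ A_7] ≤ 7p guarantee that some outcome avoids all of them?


Union bound: P[∪_{i=1}^{7} A_i] ≤ Σ_i P[A_i] ≤ 7·p = 7·(24/161) = 24/23.
Numerically: 24/23 ≈ 1.0434783.
Is 24/23 < 1? NO.
Since the bound 24/23 is ≥ 1, the union bound is uninformative here; it does NOT by itself certify existence.

7·p = 24/23 ≈ 1.0434783; existence NOT certified by the union bound.


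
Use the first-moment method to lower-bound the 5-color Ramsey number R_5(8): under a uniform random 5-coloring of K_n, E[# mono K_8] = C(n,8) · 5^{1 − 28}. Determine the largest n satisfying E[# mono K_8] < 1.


We need C(n, 8) · 5^{1 − 28} < 1, i.e. C(n, 8) < 5^{28 − 1} = 7450580596923828125.
Check values of n near the boundary:
  n = 859: C(859, 8) = 7115855595170747139; 7115855595170747139 < 7450580596923828125? YES
  n = 860: C(860, 8) = 7182671140665308145; 7182671140665308145 < 7450580596923828125? YES
  n = 861: C(861, 8) = 7250034996615275865; 7250034996615275865 < 7450580596923828125? YES
  n = 862: C(862, 8) = 7317951015318931845; 7317951015318931845 < 7450580596923828125? YES
  n = 863: C(863, 8) = 7386423071602617757; 7386423071602617757 < 7450580596923828125? YES
  n = 864: C(864, 8) = 7455455062926006708; 7455455062926006708 < 7450580596923828125? NO
  n = 865: C(865, 8) = 7525050909487743060; 7525050909487743060 < 7450580596923828125? NO
  n = 866: C(866, 8) = 7595214554331451620; 7595214554331451620 < 7450580596923828125? NO
The largest n with C(n, 8) < 7450580596923828125 is n = 863 (where E[X] = 7386423071602617757/7450580596923828125 ≈ 0.991389). Hence R_5(8) > 863, i.e. R_5(8) ≥ 864.

Largest n = 863; hence R_5(8) > 863.


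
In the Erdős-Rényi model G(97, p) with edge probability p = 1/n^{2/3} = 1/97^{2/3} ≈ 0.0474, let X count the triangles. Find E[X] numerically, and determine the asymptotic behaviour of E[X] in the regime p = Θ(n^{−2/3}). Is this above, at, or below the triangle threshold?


Number of potential triangles: C(97, 3) = 147440.
Each occurs with probability p³ ≈ (0.0474)³ ≈ 1.06281e-04.
By linearity: E[X] = C(97, 3)·p³ ≈ 147440 · 1.06281e-04 ≈ 15.670.
Since α = 2/3 < 1, p = c/n^{2/3} ≫ 1/n is above the triangle threshold p ~ 1/n. Asymptotically E[X] ~ (c³/6)·n^{3(1−α)} = (1³/6)·n^{1} → ∞; triangles are abundant w.h.p.

E[X] ≈ 15.670; in regime p = Θ(1/n^{2/3}) E[X] diverges (above the triangle threshold p ~ 1/n).


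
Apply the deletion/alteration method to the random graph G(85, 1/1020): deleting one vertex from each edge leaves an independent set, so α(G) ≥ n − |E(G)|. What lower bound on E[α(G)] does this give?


E[|E(G)|] = C(85, 2)·p = 3570 · (1/1020) = 7/2.
E[α(G)] ≥ n − E[|E(G)|] = 85 − 7/2 = 163/2.
Numerically: ≈ 81.500000.
(This is only a lower bound; the true E[α(G)] may be larger.)

E[α(G)] ≥ 163/2 ≈ 81.500000.


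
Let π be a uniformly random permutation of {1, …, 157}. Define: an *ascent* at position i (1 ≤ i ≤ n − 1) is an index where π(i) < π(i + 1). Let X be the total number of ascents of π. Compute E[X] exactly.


Write X = Σ X_I over i = 1, …, 156, with X_I the indicator of one ascent.
There are 156 indicators.
For each fixed i, the pair (π(i), π(i+1)) is a uniformly random ordered pair of distinct values from {1, …, 157}; by symmetry P[π(i) < π(i+1)] = 1/2.
By linearity: E[X] = 156 · (1/2) = (157 − 1) · (1/2) = 78 ≈ 78.00000.

E[X] = 78 = 78.00000.


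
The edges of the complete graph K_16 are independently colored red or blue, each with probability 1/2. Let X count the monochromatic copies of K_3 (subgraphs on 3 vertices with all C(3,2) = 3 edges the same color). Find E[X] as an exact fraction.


Let X = Σ_S X_S over the C(16, 3) = 560 subsets S of size 3, where X_S = 1 if the K_3 on S is monochromatic.
For a fixed S, the K_3 on S has C(3, 2) = 3 edges. P[all 3 edges red] = (1/2)^3, and likewise for blue, so P[monochromatic] = 2·(1/2)^3 = 2^{1 − 3} = 1/4.
By linearity: E[X] = C(16, 3) · 2^{1 − 3} = 560 · 1/4 = 140.
Numerically: E[X] ≈ 140.0000.

E[X] = C(16,3)·2^(1−C(3,2)) = 140 ≈ 140.0000.


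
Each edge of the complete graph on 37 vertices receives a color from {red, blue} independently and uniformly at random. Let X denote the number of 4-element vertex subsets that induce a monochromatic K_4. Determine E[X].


Let X = Σ_S X_S over the C(37, 4) = 66045 subsets S of size 4, where X_S = 1 if the K_4 on S is monochromatic.
For a fixed S, the K_4 on S has C(4, 2) = 6 edges. P[all 6 edges red] = (1/2)^6, and likewise for blue, so P[monochromatic] = 2·(1/2)^6 = 2^{1 − 6} = 1/32.
By linearity of expectation: E[X] = C(37, 4) · 2^{1 − 6} = 66045 · 1/32 = 66045/32.
Numerically: E[X] ≈ 2063.906250.

E[X] = C(37,4)·2^(1−C(4,2)) = 66045/32 ≈ 2063.906250.


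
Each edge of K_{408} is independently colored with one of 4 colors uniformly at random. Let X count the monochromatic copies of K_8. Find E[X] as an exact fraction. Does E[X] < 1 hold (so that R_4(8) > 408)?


E[X] = C(408, 8) · 4^{1 − 28} = 17773458424095231 · 4^{−27} = 17773458424095231/18014398509481984.
As a reduced fraction: E[X] = 17773458424095231/18014398509481984 ≈ 0.9866251.
Is E[X] < 1? YES.
Since E[X] < 1, there exists a 4-coloring of K_{408} with no monochromatic K_8; hence R_4(8) > 408.

E[X] = 17773458424095231/18014398509481984 ≈ 0.9866251; E[X] < 1, so R_4(8) > 408.


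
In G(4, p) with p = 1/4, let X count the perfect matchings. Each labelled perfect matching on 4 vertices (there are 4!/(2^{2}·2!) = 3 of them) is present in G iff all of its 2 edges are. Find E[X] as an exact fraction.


K_4 has 4!/(2^{2}·2!) = 3 labelled perfect matchings.
For each such perfect matching H, let X_H = 1 if all 2 edges of H are present in G. Then P[X_H = 1] = p^{2} = (1/4)^{2} = 1/16.
Summing the indicators: E[X] = Σ_H E[X_H] = 3 · p^{2} = 3 · 1/16 = 3/16.
Numerically: E[X] ≈ 0.188.

E[X] = 3 · (1/4)^{2} = 3/16 ≈ 0.188.


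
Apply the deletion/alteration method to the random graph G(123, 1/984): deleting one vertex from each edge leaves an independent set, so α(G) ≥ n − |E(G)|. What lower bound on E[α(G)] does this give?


E[|E(G)|] = C(123, 2)·p = 7503 · (1/984) = 61/8.
E[α(G)] ≥ n − E[|E(G)|] = 123 − 61/8 = 923/8.
Numerically: ≈ 115.375000.
(This is only a lower bound; the true E[α(G)] may be larger.)

E[α(G)] ≥ 923/8 ≈ 115.375000.


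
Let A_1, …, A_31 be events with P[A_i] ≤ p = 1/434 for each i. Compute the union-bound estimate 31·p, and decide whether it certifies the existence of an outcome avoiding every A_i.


Union bound: P[∪_{i=1}^{31} A_i] ≤ Σ_i P[A_i] ≤ 31·p = 31·(1/434) = 1/14.
Numerically: 1/14 ≈ 0.07143.
Is 1/14 < 1? YES.
Since P[∪ A_i] ≤ 1/14 < 1, the complement has P[∩ A_i^c] ≥ 1 − 1/14 = 13/14 > 0, so some outcome avoids every A_i.

31·p = 1/14 ≈ 0.07143; existence CERTIFIED by the union bound.


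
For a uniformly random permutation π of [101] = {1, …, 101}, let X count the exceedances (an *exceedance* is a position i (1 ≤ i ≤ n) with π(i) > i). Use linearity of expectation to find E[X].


Write X = Σ_{i=1}^{101} X_i, where X_i = 1_{π(i) > i}.
For each fixed i, π(i) is uniform over {1, …, 101} (marginal of a uniform permutation), so P[π(i) > i] = (n − i)/n. Summing: Σ_{i=1}^{101} (n − i)/n = (0 + 1 + … + 100)/101 = 101(101 − 1)/(2·101) = (101 − 1)/2.
Hence E[X] = Σ_{i=1}^{101} (101 − i)/101 = 50 ≈ 50.000000.

E[X] = 50 = 50.000000.


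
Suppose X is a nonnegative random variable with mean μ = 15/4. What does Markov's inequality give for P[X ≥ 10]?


μ = E[X] = 15/4, a = 10.
Markov: P[X ≥ 10] ≤ μ/a = (15/4)/10 = 3/8.
Numerically: ≈ 0.375000.
(Since a = 10 > μ = 3.750000, the bound 3/8 is < 1 and informative.)

P[X ≥ 10] ≤ 3/8 ≈ 0.375000.


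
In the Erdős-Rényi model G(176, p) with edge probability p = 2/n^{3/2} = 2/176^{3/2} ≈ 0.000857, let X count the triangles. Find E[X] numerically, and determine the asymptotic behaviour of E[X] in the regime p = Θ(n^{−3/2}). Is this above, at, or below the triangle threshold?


Number of potential triangles: C(176, 3) = 893200.
Each occurs with probability p³ ≈ (0.000857)³ ≈ 6.28468e-10.
By linearity: E[X] = C(176, 3)·p³ ≈ 893200 · 6.28468e-10 ≈ 0.001.
Since α = 3/2 > 1, p = c/n^{3/2} = o(1/n) is below the triangle threshold p ~ 1/n. Asymptotically E[X] ~ (c³/6)·n^{3(1−α)} = (2³/6)·n^{-1.5} → 0, so by Markov's inequality G has no triangles w.h.p.

E[X] ≈ 0.001; in regime p = Θ(1/n^{3/2}) E[X] tends to 0 (below the triangle threshold p ~ 1/n).


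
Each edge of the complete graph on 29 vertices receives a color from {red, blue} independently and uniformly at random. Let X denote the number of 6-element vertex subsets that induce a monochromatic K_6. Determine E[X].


Let X = Σ_S X_S over the C(29, 6) = 475020 subsets S of size 6, where X_S = 1 if the K_6 on S is monochromatic.
For a fixed S, the K_6 on S has C(6, 2) = 15 edges. P[all 15 edges red] = (1/2)^15, and likewise for blue, so P[monochromatic] = 2·(1/2)^15 = 2^{1 − 15} = 1/16384.
By linearity: E[X] = C(29, 6) · 2^{1 − 15} = 475020 · 1/16384 = 118755/4096.
Numerically: E[X] ≈ 28.99292.

E[X] = C(29,6)·2^(1−C(6,2)) = 118755/4096 ≈ 28.99292.


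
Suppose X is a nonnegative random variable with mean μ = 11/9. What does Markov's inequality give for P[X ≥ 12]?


μ = E[X] = 11/9, a = 12.
Markov: P[X ≥ 12] ≤ μ/a = (11/9)/12 = 11/108.
Numerically: ≈ 0.1019.
(Since a = 12 > μ = 1.2222, the bound 11/108 is < 1 and informative.)

P[X ≥ 12] ≤ 11/108 ≈ 0.1019.


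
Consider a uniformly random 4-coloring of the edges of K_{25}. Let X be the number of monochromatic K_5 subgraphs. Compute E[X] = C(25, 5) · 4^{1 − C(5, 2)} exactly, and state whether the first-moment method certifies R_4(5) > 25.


E[X] = C(25, 5) · 4^{1 − 10} = 53130 · 4^{−9} = 53130/262144.
As a reduced fraction: E[X] = 26565/131072 ≈ 0.203.
Is E[X] < 1? YES.
Since E[X] < 1, there exists a 4-coloring of K_{25} with no monochromatic K_5; hence R_4(5) > 25.

E[X] = 26565/131072 ≈ 0.203; E[X] < 1, so R_4(5) > 25.


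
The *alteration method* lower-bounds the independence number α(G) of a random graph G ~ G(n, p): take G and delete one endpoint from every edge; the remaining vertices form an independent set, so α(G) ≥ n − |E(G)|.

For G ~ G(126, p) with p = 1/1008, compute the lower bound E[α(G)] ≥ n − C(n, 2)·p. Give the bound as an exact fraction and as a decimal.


E[|E(G)|] = C(126, 2)·p = 7875 · (1/1008) = 125/16.
E[α(G)] ≥ n − E[|E(G)|] = 126 − 125/16 = 1891/16.
Numerically: ≈ 118.18750.
(This is only a lower bound; the true E[α(G)] may be larger.)

E[α(G)] ≥ 1891/16 ≈ 118.18750.


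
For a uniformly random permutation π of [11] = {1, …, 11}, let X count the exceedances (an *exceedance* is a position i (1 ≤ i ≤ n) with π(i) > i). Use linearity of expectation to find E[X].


Write X = Σ_{i=1}^{11} X_i, where X_i = 1_{π(i) > i}.
For each fixed i, π(i) is uniform over {1, …, 11} (marginal of a uniform permutation), so P[π(i) > i] = (n − i)/n. Summing: Σ_{i=1}^{11} (n − i)/n = (0 + 1 + … + 10)/11 = 11(11 − 1)/(2·11) = (11 − 1)/2.
Hence E[X] = Σ_{i=1}^{11} (11 − i)/11 = 5 ≈ 5.0000.

E[X] = 5 = 5.0000.


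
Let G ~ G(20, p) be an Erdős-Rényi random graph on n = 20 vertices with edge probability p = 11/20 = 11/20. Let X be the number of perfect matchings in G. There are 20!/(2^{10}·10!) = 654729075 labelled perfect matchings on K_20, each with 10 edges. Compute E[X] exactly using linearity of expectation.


K_20 has 20!/(2^{10}·10!) = 654729075 labelled perfect matchings.
For each such perfect matching H, let X_H = 1 if all 10 edges of H are present in G. Then P[X_H = 1] = p^{10} = (11/20)^{10} = 25937424601/10240000000000.
By linearity of expectation: E[X] = Σ_H E[X_H] = 654729075 · p^{10} = 654729075 · 25937424601/10240000000000 = 679279440675798963/409600000000.
Numerically: E[X] ≈ 1.6584e+06.

E[X] = 654729075 · (11/20)^{10} = 679279440675798963/409600000000 ≈ 1.6584e+06.


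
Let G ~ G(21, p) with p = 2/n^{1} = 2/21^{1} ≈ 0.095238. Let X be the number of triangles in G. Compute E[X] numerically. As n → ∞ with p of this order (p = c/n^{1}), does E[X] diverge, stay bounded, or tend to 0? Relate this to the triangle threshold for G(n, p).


Number of potential triangles: C(21, 3) = 1330.
Each occurs with probability p³ ≈ (0.095238)³ ≈ 8.6383760e-04.
By linearity: E[X] = C(21, 3)·p³ ≈ 1330 · 8.6383760e-04 ≈ 1.14890.
Here α = 1, so p = 2/n is exactly at the triangle threshold p ~ 1/n. Asymptotically E[X] → c³/6 = 2³/6 = 4/3 ≈ 1.33333, a bounded constant. In this regime the triangle count is asymptotically Poisson(c³/6).

E[X] ≈ 1.14890; in regime p = Θ(1/n^{1}) E[X] stays bounded (at the triangle threshold p ~ 1/n).


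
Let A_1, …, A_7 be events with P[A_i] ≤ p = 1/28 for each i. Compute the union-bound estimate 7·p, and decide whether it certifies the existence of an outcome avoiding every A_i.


Union bound: P[∪_{i=1}^{7} A_i] ≤ Σ_i P[A_i] ≤ 7·p = 7·(1/28) = 1/4.
Numerically: 1/4 ≈ 0.2500.
Is 1/4 < 1? YES.
Since P[∪ A_i] ≤ 1/4 < 1, the complement has P[∩ A_i^c] ≥ 1 − 1/4 = 3/4 > 0, so some outcome avoids every A_i.

7·p = 1/4 ≈ 0.2500; existence CERTIFIED by the union bound.


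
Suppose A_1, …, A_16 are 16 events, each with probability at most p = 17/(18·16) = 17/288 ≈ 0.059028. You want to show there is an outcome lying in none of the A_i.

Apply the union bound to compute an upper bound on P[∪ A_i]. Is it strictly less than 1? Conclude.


Union bound: P[∪_{i=1}^{16} A_i] ≤ Σ_i P[A_i] ≤ 16·p = 16·(17/288) = 17/18.
Numerically: 17/18 ≈ 0.944444.
Is 17/18 < 1? YES.
Since P[∪ A_i] ≤ 17/18 < 1, the complement has P[∩ A_i^c] ≥ 1 − 17/18 = 1/18 > 0, so some outcome avoids every A_i.

16·p = 17/18 ≈ 0.944444; existence CERTIFIED by the union bound.


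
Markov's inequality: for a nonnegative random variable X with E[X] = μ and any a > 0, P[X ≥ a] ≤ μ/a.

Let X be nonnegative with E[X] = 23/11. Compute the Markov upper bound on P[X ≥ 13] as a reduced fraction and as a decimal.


μ = E[X] = 23/11, a = 13.
Markov: P[X ≥ 13] ≤ μ/a = (23/11)/13 = 23/143.
Numerically: ≈ 0.160839.
(Since a = 13 > μ = 2.090909, the bound 23/143 is < 1 and informative.)

P[X ≥ 13] ≤ 23/143 ≈ 0.160839.


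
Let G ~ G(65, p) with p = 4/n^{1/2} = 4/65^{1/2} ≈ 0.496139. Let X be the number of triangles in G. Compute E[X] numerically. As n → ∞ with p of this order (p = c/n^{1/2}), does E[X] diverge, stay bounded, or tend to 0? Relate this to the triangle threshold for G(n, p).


Number of potential triangles: C(65, 3) = 43680.
Each occurs with probability p³ ≈ (0.496139)³ ≈ 1.22126508e-01.
By linearity: E[X] = C(65, 3)·p³ ≈ 43680 · 1.22126508e-01 ≈ 5334.485865.
Since α = 1/2 < 1, p = c/n^{1/2} ≫ 1/n is above the triangle threshold p ~ 1/n. Asymptotically E[X] ~ (c³/6)·n^{3(1−α)} = (4³/6)·n^{1.5} → ∞; triangles are abundant w.h.p.

E[X] ≈ 5334.485865; in regime p = Θ(1/n^{1/2}) E[X] diverges (above the triangle threshold p ~ 1/n).


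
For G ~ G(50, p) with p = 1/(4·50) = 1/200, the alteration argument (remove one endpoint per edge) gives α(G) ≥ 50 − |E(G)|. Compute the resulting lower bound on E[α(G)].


E[|E(G)|] = C(50, 2)·p = 1225 · (1/200) = 49/8.
E[α(G)] ≥ n − E[|E(G)|] = 50 − 49/8 = 351/8.
Numerically: ≈ 43.875000.
(This is only a lower bound; the true E[α(G)] may be larger.)

E[α(G)] ≥ 351/8 ≈ 43.875000.


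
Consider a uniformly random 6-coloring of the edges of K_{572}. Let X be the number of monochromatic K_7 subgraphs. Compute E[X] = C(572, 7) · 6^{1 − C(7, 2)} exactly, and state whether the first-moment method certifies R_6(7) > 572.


E[X] = C(572, 7) · 6^{1 − 21} = 3831215212271304 · 6^{−20} = 3831215212271304/3656158440062976.
As a reduced fraction: E[X] = 17737107464219/16926659444736 ≈ 1.04788.
Is E[X] < 1? NO.
Since E[X] ≥ 1, the first-moment bound is inconclusive at n = 572; it does NOT by itself certify R_6(7) > 572.

E[X] = 17737107464219/16926659444736 ≈ 1.04788; E[X] ≥ 1; first-moment method inconclusive here.


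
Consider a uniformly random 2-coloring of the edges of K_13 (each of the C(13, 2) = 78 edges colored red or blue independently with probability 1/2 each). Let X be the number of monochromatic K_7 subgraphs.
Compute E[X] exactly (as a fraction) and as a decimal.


Let X = Σ_S X_S over the C(13, 7) = 1716 subsets S of size 7, where X_S = 1 if the K_7 on S is monochromatic.
For a fixed S, the K_7 on S has C(7, 2) = 21 edges. P[all 21 edges red] = (1/2)^21, and likewise for blue, so P[monochromatic] = 2·(1/2)^21 = 2^{1 − 21} = 1/1048576.
Summing: E[X] = C(13, 7) · 2^{1 − 21} = 1716 · 1/1048576 = 429/262144.
Numerically: E[X] ≈ 0.0016.

E[X] = C(13,7)·2^(1−C(7,2)) = 429/262144 ≈ 0.0016.


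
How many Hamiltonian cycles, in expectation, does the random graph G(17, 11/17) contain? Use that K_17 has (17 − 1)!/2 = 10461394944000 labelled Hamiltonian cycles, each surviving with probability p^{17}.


K_17 has (17 − 1)!/2 = 10461394944000 labelled Hamiltonian cycles.
For each such Hamiltonian cycle H, let X_H = 1 if all 17 edges of H are present in G. Then P[X_H = 1] = p^{17} = (11/17)^{17} = 505447028499293771/827240261886336764177.
By linearity: E[X] = Σ_H E[X_H] = 10461394944000 · p^{17} = 10461394944000 · 505447028499293771/827240261886336764177 = 5287680988402335763510093824000/827240261886336764177.
Numerically: E[X] ≈ 6.39e+09.

E[X] = 10461394944000 · (11/17)^{17} = 5287680988402335763510093824000/827240261886336764177 ≈ 6.39e+09.


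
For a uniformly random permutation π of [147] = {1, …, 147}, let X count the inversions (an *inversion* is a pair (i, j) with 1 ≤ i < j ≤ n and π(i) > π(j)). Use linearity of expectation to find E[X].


Write X = Σ X_I over the C(147, 2) = 10731 pairs i < j, with X_I the indicator of one inversion.
There are 10731 indicators.
For each fixed pair i < j, the values π(i) and π(j) are two distinct elements of {1, …, 147} in uniformly random order; by symmetry P[π(i) > π(j)] = 1/2.
By linearity: E[X] = 10731 · (1/2) = C(147, 2) · (1/2) = 10731/2 = 10731/2 ≈ 5365.500000.

E[X] = 10731/2 = 5365.500000.


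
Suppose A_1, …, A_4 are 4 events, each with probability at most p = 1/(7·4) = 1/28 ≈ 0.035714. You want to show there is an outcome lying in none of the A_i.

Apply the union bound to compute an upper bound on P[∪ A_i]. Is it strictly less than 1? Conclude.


Union bound: P[∪_{i=1}^{4} A_i] ≤ Σ_i P[A_i] ≤ 4·p = 4·(1/28) = 1/7.
Numerically: 1/7 ≈ 0.142857.
Is 1/7 < 1? YES.
Since P[∪ A_i] ≤ 1/7 < 1, the complement has P[∩ A_i^c] ≥ 1 − 1/7 = 6/7 > 0, so some outcome avoids every A_i.

4·p = 1/7 ≈ 0.142857; existence CERTIFIED by the union bound.


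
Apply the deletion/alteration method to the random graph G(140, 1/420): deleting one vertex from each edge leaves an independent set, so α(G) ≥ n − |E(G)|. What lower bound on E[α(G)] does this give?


E[|E(G)|] = C(140, 2)·p = 9730 · (1/420) = 139/6.
E[α(G)] ≥ n − E[|E(G)|] = 140 − 139/6 = 701/6.
Numerically: ≈ 116.833.
(This is only a lower bound; the true E[α(G)] may be larger.)

E[α(G)] ≥ 701/6 ≈ 116.833.


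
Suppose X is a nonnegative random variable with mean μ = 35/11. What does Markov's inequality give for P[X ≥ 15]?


μ = E[X] = 35/11, a = 15.
Markov: P[X ≥ 15] ≤ μ/a = (35/11)/15 = 7/33.
Numerically: ≈ 0.21212.
(Since a = 15 > μ = 3.18182, the bound 7/33 is < 1 and informative.)

P[X ≥ 15] ≤ 7/33 ≈ 0.21212.


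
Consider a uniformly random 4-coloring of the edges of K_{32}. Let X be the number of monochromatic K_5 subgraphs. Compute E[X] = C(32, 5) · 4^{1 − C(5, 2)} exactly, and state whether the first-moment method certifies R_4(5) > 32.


E[X] = C(32, 5) · 4^{1 − 10} = 201376 · 4^{−9} = 201376/262144.
As a reduced fraction: E[X] = 6293/8192 ≈ 0.7681885.
Is E[X] < 1? YES.
Since E[X] < 1, there exists a 4-coloring of K_{32} with no monochromatic K_5; hence R_4(5) > 32.

E[X] = 6293/8192 ≈ 0.7681885; E[X] < 1, so R_4(5) > 32.


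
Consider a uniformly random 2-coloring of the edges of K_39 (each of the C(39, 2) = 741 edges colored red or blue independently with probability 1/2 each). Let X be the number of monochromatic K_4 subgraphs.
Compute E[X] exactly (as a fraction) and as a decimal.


Let X = Σ_S X_S over the C(39, 4) = 82251 subsets S of size 4, where X_S = 1 if the K_4 on S is monochromatic.
For a fixed S, the K_4 on S has C(4, 2) = 6 edges. P[all 6 edges red] = (1/2)^6, and likewise for blue, so P[monochromatic] = 2·(1/2)^6 = 2^{1 − 6} = 1/32.
By linearity: E[X] = C(39, 4) · 2^{1 − 6} = 82251 · 1/32 = 82251/32.
Numerically: E[X] ≈ 2570.3438.

E[X] = C(39,4)·2^(1−C(4,2)) = 82251/32 ≈ 2570.3438.


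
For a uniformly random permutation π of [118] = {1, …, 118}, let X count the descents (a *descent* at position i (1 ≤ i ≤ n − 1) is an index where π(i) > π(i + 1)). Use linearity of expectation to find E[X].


Write X = Σ X_I over i = 1, …, 117, with X_I the indicator of one descent.
There are 117 indicators.
For each fixed i, the pair (π(i), π(i+1)) is a uniformly random ordered pair of distinct values from {1, …, 118}; by symmetry P[π(i) > π(i+1)] = 1/2.
By linearity: E[X] = 117 · (1/2) = (118 − 1) · (1/2) = 117/2 ≈ 58.50000.

E[X] = 117/2 = 58.50000.


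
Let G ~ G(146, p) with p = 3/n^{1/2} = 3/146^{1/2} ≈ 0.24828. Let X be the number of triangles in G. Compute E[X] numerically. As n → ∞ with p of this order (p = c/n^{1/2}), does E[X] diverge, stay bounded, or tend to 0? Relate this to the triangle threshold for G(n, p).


Number of potential triangles: C(146, 3) = 508080.
Each occurs with probability p³ ≈ (0.24828)³ ≈ 1.5305040e-02.
By linearity: E[X] = C(146, 3)·p³ ≈ 508080 · 1.5305040e-02 ≈ 7776.18493.
Since α = 1/2 < 1, p = c/n^{1/2} ≫ 1/n is above the triangle threshold p ~ 1/n. Asymptotically E[X] ~ (c³/6)·n^{3(1−α)} = (3³/6)·n^{1.5} → ∞; triangles are abundant w.h.p.

E[X] ≈ 7776.18493; in regime p = Θ(1/n^{1/2}) E[X] diverges (above the triangle threshold p ~ 1/n).


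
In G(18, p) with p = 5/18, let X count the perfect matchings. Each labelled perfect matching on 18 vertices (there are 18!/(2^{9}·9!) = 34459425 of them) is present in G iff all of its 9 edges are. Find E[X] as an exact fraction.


K_18 has 18!/(2^{9}·9!) = 34459425 labelled perfect matchings.
For each such perfect matching H, let X_H = 1 if all 9 edges of H are present in G. Then P[X_H = 1] = p^{9} = (5/18)^{9} = 1953125/198359290368.
Summing the indicators: E[X] = Σ_H E[X_H] = 34459425 · p^{9} = 34459425 · 1953125/198359290368 = 830908203125/2448880128.
Numerically: E[X] ≈ 339.3.

E[X] = 34459425 · (5/18)^{9} = 830908203125/2448880128 ≈ 339.3.


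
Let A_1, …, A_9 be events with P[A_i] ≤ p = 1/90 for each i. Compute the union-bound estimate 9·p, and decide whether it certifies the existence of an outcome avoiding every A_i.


Union bound: P[∪_{i=1}^{9} A_i] ≤ Σ_i P[A_i] ≤ 9·p = 9·(1/90) = 1/10.
Numerically: 1/10 ≈ 0.1000.
Is 1/10 < 1? YES.
Since P[∪ A_i] ≤ 1/10 < 1, the complement has P[∩ A_i^c] ≥ 1 − 1/10 = 9/10 > 0, so some outcome avoids every A_i.

9·p = 1/10 ≈ 0.1000; existence CERTIFIED by the union bound.


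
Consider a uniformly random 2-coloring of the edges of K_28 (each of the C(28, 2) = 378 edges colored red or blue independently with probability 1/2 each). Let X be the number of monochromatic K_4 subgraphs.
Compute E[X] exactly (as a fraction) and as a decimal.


Let X = Σ_S X_S over the C(28, 4) = 20475 subsets S of size 4, where X_S = 1 if the K_4 on S is monochromatic.
For a fixed S, the K_4 on S has C(4, 2) = 6 edges. P[all 6 edges red] = (1/2)^6, and likewise for blue, so P[monochromatic] = 2·(1/2)^6 = 2^{1 − 6} = 1/32.
By linearity: E[X] = C(28, 4) · 2^{1 − 6} = 20475 · 1/32 = 20475/32.
Numerically: E[X] ≈ 639.844.

E[X] = C(28,4)·2^(1−C(4,2)) = 20475/32 ≈ 639.844.


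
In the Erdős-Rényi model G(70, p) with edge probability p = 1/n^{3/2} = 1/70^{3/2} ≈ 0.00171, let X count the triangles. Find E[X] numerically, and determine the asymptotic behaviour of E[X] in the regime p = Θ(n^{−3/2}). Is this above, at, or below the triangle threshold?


Number of potential triangles: C(70, 3) = 54740.
Each occurs with probability p³ ≈ (0.00171)³ ≈ 4.97805e-09.
By linearity: E[X] = C(70, 3)·p³ ≈ 54740 · 4.97805e-09 ≈ 0.000.
Since α = 3/2 > 1, p = c/n^{3/2} = o(1/n) is below the triangle threshold p ~ 1/n. Asymptotically E[X] ~ (c³/6)·n^{3(1−α)} = (1³/6)·n^{-1.5} → 0, so by Markov's inequality G has no triangles w.h.p.

E[X] ≈ 0.000; in regime p = Θ(1/n^{3/2}) E[X] tends to 0 (below the triangle threshold p ~ 1/n).


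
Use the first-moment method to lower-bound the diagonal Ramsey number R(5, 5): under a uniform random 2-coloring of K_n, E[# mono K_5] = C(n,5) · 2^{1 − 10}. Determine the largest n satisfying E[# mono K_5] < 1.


We need C(n, 5) · 2^{1 − 10} < 1, i.e. C(n, 5) < 2^{10 − 1} = 512.
Check values of n near the boundary:
  n = 9: C(9, 5) = 126; 126 < 512? YES
  n = 10: C(10, 5) = 252; 252 < 512? YES
  n = 11: C(11, 5) = 462; 462 < 512? YES
  n = 12: C(12, 5) = 792; 792 < 512? NO
  n = 13: C(13, 5) = 1287; 1287 < 512? NO
The largest n with C(n, 5) < 512 is n = 11 (where E[X] = 231/256 ≈ 0.90234). Hence R(5, 5) > 11, i.e. R(5, 5) ≥ 12.

Largest n = 11; hence R(5, 5) > 11.


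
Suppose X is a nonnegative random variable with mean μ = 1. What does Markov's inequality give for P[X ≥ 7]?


μ = E[X] = 1, a = 7.
Markov: P[X ≥ 7] ≤ μ/a = (1)/7 = 1/7.
Numerically: ≈ 0.1429.
(Since a = 7 > μ = 1.0000, the bound 1/7 is < 1 and informative.)

P[X ≥ 7] ≤ 1/7 ≈ 0.1429.


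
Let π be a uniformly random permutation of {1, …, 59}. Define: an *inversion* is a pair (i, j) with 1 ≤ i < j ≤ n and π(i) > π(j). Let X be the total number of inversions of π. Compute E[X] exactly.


Write X = Σ X_I over the C(59, 2) = 1711 pairs i < j, with X_I the indicator of one inversion.
There are 1711 indicators.
For each fixed pair i < j, the values π(i) and π(j) are two distinct elements of {1, …, 59} in uniformly random order; by symmetry P[π(i) > π(j)] = 1/2.
By linearity: E[X] = 1711 · (1/2) = C(59, 2) · (1/2) = 1711/2 = 1711/2 ≈ 855.500.

E[X] = 1711/2 = 855.500.


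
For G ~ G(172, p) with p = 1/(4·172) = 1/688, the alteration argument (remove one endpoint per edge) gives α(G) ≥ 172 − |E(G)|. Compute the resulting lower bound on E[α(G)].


E[|E(G)|] = C(172, 2)·p = 14706 · (1/688) = 171/8.
E[α(G)] ≥ n − E[|E(G)|] = 172 − 171/8 = 1205/8.
Numerically: ≈ 150.62500.
(This is only a lower bound; the true E[α(G)] may be larger.)

E[α(G)] ≥ 1205/8 ≈ 150.62500.


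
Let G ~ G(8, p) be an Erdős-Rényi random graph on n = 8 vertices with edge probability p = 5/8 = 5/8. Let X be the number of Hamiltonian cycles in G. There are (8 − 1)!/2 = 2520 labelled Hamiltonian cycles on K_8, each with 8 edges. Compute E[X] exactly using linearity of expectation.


K_8 has (8 − 1)!/2 = 2520 labelled Hamiltonian cycles.
For each such Hamiltonian cycle H, let X_H = 1 if all 8 edges of H are present in G. Then P[X_H = 1] = p^{8} = (5/8)^{8} = 390625/16777216.
By linearity: E[X] = Σ_H E[X_H] = 2520 · p^{8} = 2520 · 390625/16777216 = 123046875/2097152.
Numerically: E[X] ≈ 58.673.

E[X] = 2520 · (5/8)^{8} = 123046875/2097152 ≈ 58.673.


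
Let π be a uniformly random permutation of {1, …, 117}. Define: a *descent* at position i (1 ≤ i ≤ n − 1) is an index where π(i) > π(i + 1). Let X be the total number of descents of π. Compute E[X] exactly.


Write X = Σ X_I over i = 1, …, 116, with X_I the indicator of one descent.
There are 116 indicators.
For each fixed i, the pair (π(i), π(i+1)) is a uniformly random ordered pair of distinct values from {1, …, 117}; by symmetry P[π(i) > π(i+1)] = 1/2.
By linearity: E[X] = 116 · (1/2) = (117 − 1) · (1/2) = 58 ≈ 58.0000.

E[X] = 58 = 58.0000.


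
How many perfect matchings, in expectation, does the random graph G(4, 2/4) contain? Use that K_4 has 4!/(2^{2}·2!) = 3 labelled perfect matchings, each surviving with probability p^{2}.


K_4 has 4!/(2^{2}·2!) = 3 labelled perfect matchings.
For each such perfect matching H, let X_H = 1 if all 2 edges of H are present in G. Then P[X_H = 1] = p^{2} = (1/2)^{2} = 1/4.
By linearity of expectation: E[X] = Σ_H E[X_H] = 3 · p^{2} = 3 · 1/4 = 3/4.
Numerically: E[X] ≈ 0.75.

E[X] = 3 · (1/2)^{2} = 3/4 ≈ 0.75.


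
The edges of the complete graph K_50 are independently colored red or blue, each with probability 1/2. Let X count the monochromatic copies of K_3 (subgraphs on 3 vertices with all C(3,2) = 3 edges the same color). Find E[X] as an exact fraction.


Let X = Σ_S X_S over the C(50, 3) = 19600 subsets S of size 3, where X_S = 1 if the K_3 on S is monochromatic.
For a fixed S, the K_3 on S has C(3, 2) = 3 edges. P[all 3 edges red] = (1/2)^3, and likewise for blue, so P[monochromatic] = 2·(1/2)^3 = 2^{1 − 3} = 1/4.
By linearity of expectation: E[X] = C(50, 3) · 2^{1 − 3} = 19600 · 1/4 = 4900.
Numerically: E[X] ≈ 4900.00000.

E[X] = C(50,3)·2^(1−C(3,2)) = 4900 ≈ 4900.00000.


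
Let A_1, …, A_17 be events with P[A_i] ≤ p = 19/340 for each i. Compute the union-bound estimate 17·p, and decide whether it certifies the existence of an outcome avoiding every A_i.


Union bound: P[∪_{i=1}^{17} A_i] ≤ Σ_i P[A_i] ≤ 17·p = 17·(19/340) = 19/20.
Numerically: 19/20 ≈ 0.95000.
Is 19/20 < 1? YES.
Since P[∪ A_i] ≤ 19/20 < 1, the complement has P[∩ A_i^c] ≥ 1 − 19/20 = 1/20 > 0, so some outcome avoids every A_i.

17·p = 19/20 ≈ 0.95000; existence CERTIFIED by the union bound.


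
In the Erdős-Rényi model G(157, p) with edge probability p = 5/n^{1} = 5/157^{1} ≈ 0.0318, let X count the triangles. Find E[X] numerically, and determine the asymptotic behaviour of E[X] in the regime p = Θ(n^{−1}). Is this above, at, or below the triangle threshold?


Number of potential triangles: C(157, 3) = 632710.
Each occurs with probability p³ ≈ (0.0318)³ ≈ 3.23006e-05.
By linearity: E[X] = C(157, 3)·p³ ≈ 632710 · 3.23006e-05 ≈ 20.437.
Here α = 1, so p = 5/n is exactly at the triangle threshold p ~ 1/n. Asymptotically E[X] → c³/6 = 5³/6 = 125/6 ≈ 20.833, a bounded constant. In this regime the triangle count is asymptotically Poisson(c³/6).

E[X] ≈ 20.437; in regime p = Θ(1/n^{1}) E[X] stays bounded (at the triangle threshold p ~ 1/n).


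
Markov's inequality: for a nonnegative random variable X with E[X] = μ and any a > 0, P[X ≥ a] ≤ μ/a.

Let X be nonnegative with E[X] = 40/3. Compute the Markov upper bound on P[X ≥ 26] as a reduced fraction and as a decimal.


μ = E[X] = 40/3, a = 26.
Markov: P[X ≥ 26] ≤ μ/a = (40/3)/26 = 20/39.
Numerically: ≈ 0.51282.
(Since a = 26 > μ = 13.33333, the bound 20/39 is < 1 and informative.)

P[X ≥ 26] ≤ 20/39 ≈ 0.51282.


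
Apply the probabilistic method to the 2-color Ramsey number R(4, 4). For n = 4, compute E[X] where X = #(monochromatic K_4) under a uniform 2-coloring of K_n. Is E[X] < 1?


E[X] = C(4, 4) · 2^{1 − 6} = 1 · 2^{−5} = 1/32.
As a reduced fraction: E[X] = 1/32 ≈ 0.031.
Is E[X] < 1? YES.
Since E[X] < 1, there exists a 2-coloring of K_{4} with no monochromatic K_4; hence R(4, 4) > 4.

E[X] = 1/32 ≈ 0.031; E[X] < 1, so R(4, 4) > 4.


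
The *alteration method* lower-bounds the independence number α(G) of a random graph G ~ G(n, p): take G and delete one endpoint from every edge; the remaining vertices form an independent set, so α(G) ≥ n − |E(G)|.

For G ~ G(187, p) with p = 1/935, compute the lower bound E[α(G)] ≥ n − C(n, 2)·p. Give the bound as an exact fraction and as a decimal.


E[|E(G)|] = C(187, 2)·p = 17391 · (1/935) = 93/5.
E[α(G)] ≥ n − E[|E(G)|] = 187 − 93/5 = 842/5.
Numerically: ≈ 168.40000.
(This is only a lower bound; the true E[α(G)] may be larger.)

E[α(G)] ≥ 842/5 ≈ 168.40000.


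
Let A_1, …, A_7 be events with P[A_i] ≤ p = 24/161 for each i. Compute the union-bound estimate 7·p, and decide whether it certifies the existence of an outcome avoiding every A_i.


Union bound: P[∪_{i=1}^{7} A_i] ≤ Σ_i P[A_i] ≤ 7·p = 7·(24/161) = 24/23.
Numerically: 24/23 ≈ 1.043.
Is 24/23 < 1? NO.
Since the bound 24/23 is ≥ 1, the union bound is uninformative here; it does NOT by itself certify existence.

7·p = 24/23 ≈ 1.043; existence NOT certified by the union bound.


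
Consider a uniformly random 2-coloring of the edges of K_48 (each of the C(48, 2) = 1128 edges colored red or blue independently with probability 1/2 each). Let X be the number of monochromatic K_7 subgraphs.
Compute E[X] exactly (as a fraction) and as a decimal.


Let X = Σ_S X_S over the C(48, 7) = 73629072 subsets S of size 7, where X_S = 1 if the K_7 on S is monochromatic.
For a fixed S, the K_7 on S has C(7, 2) = 21 edges. P[all 21 edges red] = (1/2)^21, and likewise for blue, so P[monochromatic] = 2·(1/2)^21 = 2^{1 − 21} = 1/1048576.
Summing: E[X] = C(48, 7) · 2^{1 − 21} = 73629072 · 1/1048576 = 4601817/65536.
Numerically: E[X] ≈ 70.218.

E[X] = C(48,7)·2^(1−C(7,2)) = 4601817/65536 ≈ 70.218.


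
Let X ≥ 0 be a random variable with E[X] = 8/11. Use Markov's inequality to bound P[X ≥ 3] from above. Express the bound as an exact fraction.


μ = E[X] = 8/11, a = 3.
Markov: P[X ≥ 3] ≤ μ/a = (8/11)/3 = 8/33.
Numerically: ≈ 0.242.
(Since a = 3 > μ = 0.727, the bound 8/33 is < 1 and informative.)

P[X ≥ 3] ≤ 8/33 ≈ 0.242.


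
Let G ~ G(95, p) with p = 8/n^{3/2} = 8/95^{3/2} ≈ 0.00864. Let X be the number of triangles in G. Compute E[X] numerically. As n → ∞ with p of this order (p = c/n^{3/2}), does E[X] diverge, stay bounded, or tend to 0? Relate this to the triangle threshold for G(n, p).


Number of potential triangles: C(95, 3) = 138415.
Each occurs with probability p³ ≈ (0.00864)³ ≈ 6.44932e-07.
By linearity: E[X] = C(95, 3)·p³ ≈ 138415 · 6.44932e-07 ≈ 0.089.
Since α = 3/2 > 1, p = c/n^{3/2} = o(1/n) is below the triangle threshold p ~ 1/n. Asymptotically E[X] ~ (c³/6)·n^{3(1−α)} = (8³/6)·n^{-1.5} → 0, so by Markov's inequality G has no triangles w.h.p.

E[X] ≈ 0.089; in regime p = Θ(1/n^{3/2}) E[X] tends to 0 (below the triangle threshold p ~ 1/n).


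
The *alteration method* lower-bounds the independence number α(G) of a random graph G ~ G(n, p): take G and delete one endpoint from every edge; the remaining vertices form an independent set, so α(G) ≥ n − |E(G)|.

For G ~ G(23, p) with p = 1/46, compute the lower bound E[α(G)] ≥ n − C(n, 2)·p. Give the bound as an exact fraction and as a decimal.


E[|E(G)|] = C(23, 2)·p = 253 · (1/46) = 11/2.
E[α(G)] ≥ n − E[|E(G)|] = 23 − 11/2 = 35/2.
Numerically: ≈ 17.500.
(This is only a lower bound; the true E[α(G)] may be larger.)

E[α(G)] ≥ 35/2 ≈ 17.500.


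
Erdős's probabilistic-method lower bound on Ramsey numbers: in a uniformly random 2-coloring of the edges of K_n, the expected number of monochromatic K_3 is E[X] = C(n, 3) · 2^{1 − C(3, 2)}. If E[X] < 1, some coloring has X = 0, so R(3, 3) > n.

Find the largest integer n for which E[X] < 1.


We need C(n, 3) · 2^{1 − 3} < 1, i.e. C(n, 3) < 2^{3 − 1} = 4.
Check values of n near the boundary:
  n = 3: C(3, 3) = 1; 1 < 4? YES
  n = 4: C(4, 3) = 4; 4 < 4? NO
The largest n with C(n, 3) < 4 is n = 3 (where E[X] = 1/4 ≈ 0.25000). Hence R(3, 3) > 3, i.e. R(3, 3) ≥ 4.

Largest n = 3; hence R(3, 3) > 3.


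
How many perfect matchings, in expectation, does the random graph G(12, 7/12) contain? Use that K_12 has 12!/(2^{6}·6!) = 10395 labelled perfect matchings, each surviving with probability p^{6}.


K_12 has 12!/(2^{6}·6!) = 10395 labelled perfect matchings.
For each such perfect matching H, let X_H = 1 if all 6 edges of H are present in G. Then P[X_H = 1] = p^{6} = (7/12)^{6} = 117649/2985984.
By linearity of expectation: E[X] = Σ_H E[X_H] = 10395 · p^{6} = 10395 · 117649/2985984 = 45294865/110592.
Numerically: E[X] ≈ 409.6.

E[X] = 10395 · (7/12)^{6} = 45294865/110592 ≈ 409.6.


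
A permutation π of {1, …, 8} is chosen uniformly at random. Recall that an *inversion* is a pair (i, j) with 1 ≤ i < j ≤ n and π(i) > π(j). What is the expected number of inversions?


Write X = Σ X_I over the C(8, 2) = 28 pairs i < j, with X_I the indicator of one inversion.
There are 28 indicators.
For each fixed pair i < j, the values π(i) and π(j) are two distinct elements of {1, …, 8} in uniformly random order; by symmetry P[π(i) > π(j)] = 1/2.
By linearity: E[X] = 28 · (1/2) = C(8, 2) · (1/2) = 28/2 = 14 ≈ 14.000000.

E[X] = 14 = 14.000000.


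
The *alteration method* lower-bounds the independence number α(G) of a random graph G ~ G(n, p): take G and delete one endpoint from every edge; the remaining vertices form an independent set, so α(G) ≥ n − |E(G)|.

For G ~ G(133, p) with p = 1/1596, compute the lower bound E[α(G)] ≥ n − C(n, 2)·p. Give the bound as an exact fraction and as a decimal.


E[|E(G)|] = C(133, 2)·p = 8778 · (1/1596) = 11/2.
E[α(G)] ≥ n − E[|E(G)|] = 133 − 11/2 = 255/2.
Numerically: ≈ 127.5000.
(This is only a lower bound; the true E[α(G)] may be larger.)

E[α(G)] ≥ 255/2 ≈ 127.5000.


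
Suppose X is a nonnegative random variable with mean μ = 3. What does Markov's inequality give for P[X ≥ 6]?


μ = E[X] = 3, a = 6.
Markov: P[X ≥ 6] ≤ μ/a = (3)/6 = 1/2.
Numerically: ≈ 0.500.
(Since a = 6 > μ = 3.000, the bound 1/2 is < 1 and informative.)

P[X ≥ 6] ≤ 1/2 ≈ 0.500.


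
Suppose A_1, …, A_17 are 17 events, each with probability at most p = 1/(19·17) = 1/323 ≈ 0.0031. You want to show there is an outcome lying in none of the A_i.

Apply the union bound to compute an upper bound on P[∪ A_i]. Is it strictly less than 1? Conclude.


Union bound: P[∪_{i=1}^{17} A_i] ≤ Σ_i P[A_i] ≤ 17·p = 17·(1/323) = 1/19.
Numerically: 1/19 ≈ 0.0526.
Is 1/19 < 1? YES.
Since P[∪ A_i] ≤ 1/19 < 1, the complement has P[∩ A_i^c] ≥ 1 − 1/19 = 18/19 > 0, so some outcome avoids every A_i.

17·p = 1/19 ≈ 0.0526; existence CERTIFIED by the union bound.


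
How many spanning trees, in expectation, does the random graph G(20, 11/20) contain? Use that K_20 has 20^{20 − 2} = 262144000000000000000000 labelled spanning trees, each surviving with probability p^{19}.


K_20 has 20^{20 − 2} = 262144000000000000000000 labelled spanning trees.
For each such spanning tree H, let X_H = 1 if all 19 edges of H are present in G. Then P[X_H = 1] = p^{19} = (11/20)^{19} = 61159090448414546291/5242880000000000000000000.
By linearity: E[X] = Σ_H E[X_H] = 262144000000000000000000 · p^{19} = 262144000000000000000000 · 61159090448414546291/5242880000000000000000000 = 61159090448414546291/20.
Numerically: E[X] ≈ 3.05795e+18.

E[X] = 262144000000000000000000 · (11/20)^{19} = 61159090448414546291/20 ≈ 3.05795e+18.


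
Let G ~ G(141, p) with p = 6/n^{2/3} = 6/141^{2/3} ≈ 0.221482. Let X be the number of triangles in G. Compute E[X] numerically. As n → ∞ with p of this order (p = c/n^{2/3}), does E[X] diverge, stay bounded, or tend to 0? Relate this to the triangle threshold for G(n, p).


Number of potential triangles: C(141, 3) = 457310.
Each occurs with probability p³ ≈ (0.221482)³ ≈ 1.08646446e-02.
By linearity: E[X] = C(141, 3)·p³ ≈ 457310 · 1.08646446e-02 ≈ 4968.510638.
Since α = 2/3 < 1, p = c/n^{2/3} ≫ 1/n is above the triangle threshold p ~ 1/n. Asymptotically E[X] ~ (c³/6)·n^{3(1−α)} = (6³/6)·n^{1} → ∞; triangles are abundant w.h.p.

E[X] ≈ 4968.510638; in regime p = Θ(1/n^{2/3}) E[X] diverges (above the triangle threshold p ~ 1/n).
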